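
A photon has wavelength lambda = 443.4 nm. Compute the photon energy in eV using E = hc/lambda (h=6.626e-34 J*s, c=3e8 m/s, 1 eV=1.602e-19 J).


E = hc / lambda
= (6.626e-34)(3e8) / (443.4e-9)
= 1.9878e-25 / 4.4340e-07
= 4.4831e-19 J
Converting to eV: 4.4831e-19 / 1.602e-19
= 2.7984 eV

2.7984


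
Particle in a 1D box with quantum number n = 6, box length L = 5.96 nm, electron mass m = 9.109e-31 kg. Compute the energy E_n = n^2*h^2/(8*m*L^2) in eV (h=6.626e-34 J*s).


E = n^2 * h^2 / (8 * m * L^2)
= 6^2 * (6.626e-34)^2 / (8 * 9.109e-31 * (5.96e-9)^2)
= 36 * 4.3904e-67 / (8 * 9.109e-31 * 3.5522e-17)
= 6.1059e-20 J
= 0.3811 eV

0.3811


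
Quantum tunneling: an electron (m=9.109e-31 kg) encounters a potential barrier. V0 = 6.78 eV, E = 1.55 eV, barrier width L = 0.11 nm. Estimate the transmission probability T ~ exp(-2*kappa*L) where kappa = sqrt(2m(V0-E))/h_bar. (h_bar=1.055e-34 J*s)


V0 - E = 5.23 eV = 8.3785e-19 J
kappa = sqrt(2 * m * (V0-E)) / h_bar
= sqrt(2 * 9.109e-31 * 8.3785e-19) / 1.055e-34
= 1.1711e+10 /m
2*kappa*L = 2 * 1.1711e+10 * 0.11e-9
= 2.5763
T = exp(-2.5763) = 7.605207e-02

7.605207e-02


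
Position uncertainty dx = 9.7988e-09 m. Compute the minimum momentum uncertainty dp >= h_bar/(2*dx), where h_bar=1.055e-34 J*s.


dp = h_bar / (2 * dx)
= 1.055e-34 / (2 * 9.7988e-09)
= 1.055e-34 / 1.9598e-08
= 5.3833e-27 kg*m/s

5.3833e-27


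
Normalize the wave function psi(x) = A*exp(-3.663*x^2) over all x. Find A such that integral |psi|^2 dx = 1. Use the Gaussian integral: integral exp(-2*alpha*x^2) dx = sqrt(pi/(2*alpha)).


integral |psi|^2 dx = A^2 * sqrt(pi/(2*alpha)) = 1
A^2 = sqrt(2*alpha/pi)
= sqrt(2 * 3.663 / pi)
= 1.527069
A = sqrt(1.527069)
= 1.2357

1.2357


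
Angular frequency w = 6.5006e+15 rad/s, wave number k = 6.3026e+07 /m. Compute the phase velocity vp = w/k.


vp = w / k
= 6.5006e+15 / 6.3026e+07
= 1.0314e+08 m/s

1.0314e+08


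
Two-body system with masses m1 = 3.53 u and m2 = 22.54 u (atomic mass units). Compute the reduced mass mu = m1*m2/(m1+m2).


mu = m1 * m2 / (m1 + m2)
= 3.53 * 22.54 / (3.53 + 22.54)
= 79.5662 / 26.07
= 3.052 u

3.052


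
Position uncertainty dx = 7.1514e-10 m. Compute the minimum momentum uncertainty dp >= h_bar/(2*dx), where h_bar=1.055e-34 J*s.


dp = h_bar / (2 * dx)
= 1.055e-34 / (2 * 7.1514e-10)
= 1.055e-34 / 1.4303e-09
= 7.3762e-26 kg*m/s

7.3762e-26


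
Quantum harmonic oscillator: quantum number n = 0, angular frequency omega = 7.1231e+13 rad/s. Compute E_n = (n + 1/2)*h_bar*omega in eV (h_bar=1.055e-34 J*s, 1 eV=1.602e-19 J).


E = (n + 1/2) * h_bar * omega
= (0 + 0.5) * 1.055e-34 * 7.1231e+13
= 0.5 * 7.5149e-21
= 3.7574e-21 J
= 0.0235 eV

0.0235


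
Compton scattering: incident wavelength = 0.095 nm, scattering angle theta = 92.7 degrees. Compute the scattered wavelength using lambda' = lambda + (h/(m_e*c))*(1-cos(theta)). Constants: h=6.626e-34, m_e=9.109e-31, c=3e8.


Compton wavelength: h/(m_e*c) = 2.4247e-12 m
d_lambda = 2.4247e-12 * (1 - cos(92.7 deg))
= 2.4247e-12 * 1.047106
= 2.5389e-12 m = 0.002539 nm
lambda' = 0.095 + 0.002539
= 0.097539 nm

0.097539


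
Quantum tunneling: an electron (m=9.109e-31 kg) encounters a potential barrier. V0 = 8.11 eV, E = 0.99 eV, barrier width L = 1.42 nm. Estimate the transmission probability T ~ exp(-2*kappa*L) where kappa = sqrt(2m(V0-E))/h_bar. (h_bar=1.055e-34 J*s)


V0 - E = 7.12 eV = 1.1406e-18 J
kappa = sqrt(2 * m * (V0-E)) / h_bar
= sqrt(2 * 9.109e-31 * 1.1406e-18) / 1.055e-34
= 1.3664e+10 /m
2*kappa*L = 2 * 1.3664e+10 * 1.42e-9
= 38.805
T = exp(-38.805) = 1.403494e-17

1.403494e-17


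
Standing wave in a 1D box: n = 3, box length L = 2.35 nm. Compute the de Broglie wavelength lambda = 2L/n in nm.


lambda = 2L / n
= 2 * 2.35 / 3
= 4.7 / 3
= 1.5667 nm

1.5667


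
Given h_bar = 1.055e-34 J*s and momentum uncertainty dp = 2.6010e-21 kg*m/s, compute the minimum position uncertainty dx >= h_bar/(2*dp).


dx = h_bar / (2 * dp)
= 1.055e-34 / (2 * 2.6010e-21)
= 1.055e-34 / 5.2020e-21
= 2.0281e-14 m

2.0281e-14


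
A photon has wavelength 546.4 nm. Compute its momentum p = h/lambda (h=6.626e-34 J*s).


p = h / lambda
= 6.626e-34 / (546.4e-9)
= 6.626e-34 / 5.4640e-07
= 1.2127e-27 kg*m/s

1.2127e-27


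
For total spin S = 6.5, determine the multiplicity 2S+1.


Spin multiplicity = 2S + 1
= 2 * 6.5 + 1
= 13.0 + 1
= 14

14


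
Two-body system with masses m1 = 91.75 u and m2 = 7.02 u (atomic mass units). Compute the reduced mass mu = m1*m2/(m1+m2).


mu = m1 * m2 / (m1 + m2)
= 91.75 * 7.02 / (91.75 + 7.02)
= 644.085 / 98.77
= 6.5211 u

6.5211


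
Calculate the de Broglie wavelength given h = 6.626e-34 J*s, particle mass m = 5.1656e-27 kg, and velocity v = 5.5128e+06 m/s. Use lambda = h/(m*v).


lambda = h / (m * v)
= 6.626e-34 / (5.1656e-27 * 5.5128e+06)
= 6.626e-34 / 2.8477e-20
= 2.3268e-14 m

2.3268e-14


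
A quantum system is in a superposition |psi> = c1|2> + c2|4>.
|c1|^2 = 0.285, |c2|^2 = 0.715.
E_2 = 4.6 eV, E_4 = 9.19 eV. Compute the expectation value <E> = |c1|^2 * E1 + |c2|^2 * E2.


<E> = |c1|^2 * E1 + |c2|^2 * E2
= 0.285 * 4.6 + 0.715 * 9.19
= 1.311 + 6.5708
= 7.8818 eV

7.8818


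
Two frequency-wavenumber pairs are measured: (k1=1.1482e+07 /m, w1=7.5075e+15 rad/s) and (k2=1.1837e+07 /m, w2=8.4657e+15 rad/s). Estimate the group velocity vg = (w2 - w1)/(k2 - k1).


vg = (w2 - w1) / (k2 - k1)
= (8.4657e+15 - 7.5075e+15) / (1.1837e+07 - 1.1482e+07)
= 9.5820e+14 / 3.5500e+05
= 2.6992e+09 m/s

2.6992e+09


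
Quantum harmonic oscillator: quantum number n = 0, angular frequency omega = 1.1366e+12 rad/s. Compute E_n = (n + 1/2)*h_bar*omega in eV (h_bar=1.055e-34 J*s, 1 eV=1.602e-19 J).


E = (n + 1/2) * h_bar * omega
= (0 + 0.5) * 1.055e-34 * 1.1366e+12
= 0.5 * 1.1991e-22
= 5.9956e-23 J
= 0.0004 eV

0.0004


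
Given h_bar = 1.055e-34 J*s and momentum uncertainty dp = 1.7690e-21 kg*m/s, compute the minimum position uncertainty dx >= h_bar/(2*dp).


dx = h_bar / (2 * dp)
= 1.055e-34 / (2 * 1.7690e-21)
= 1.055e-34 / 3.5380e-21
= 2.9819e-14 m

2.9819e-14


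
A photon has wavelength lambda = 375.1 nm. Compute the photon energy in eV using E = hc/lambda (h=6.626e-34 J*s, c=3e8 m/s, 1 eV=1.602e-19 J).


E = hc / lambda
= (6.626e-34)(3e8) / (375.1e-9)
= 1.9878e-25 / 3.7510e-07
= 5.2994e-19 J
Converting to eV: 5.2994e-19 / 1.602e-19
= 3.308 eV

3.308


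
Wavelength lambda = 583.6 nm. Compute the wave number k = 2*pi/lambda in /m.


k = 2 * pi / lambda
= 6.2832 / (583.6e-9)
= 6.2832 / 5.8360e-07
= 1.0766e+07 /m

1.0766e+07


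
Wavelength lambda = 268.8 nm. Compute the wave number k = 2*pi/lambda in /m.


k = 2 * pi / lambda
= 6.2832 / (268.8e-9)
= 6.2832 / 2.6880e-07
= 2.3375e+07 /m

2.3375e+07


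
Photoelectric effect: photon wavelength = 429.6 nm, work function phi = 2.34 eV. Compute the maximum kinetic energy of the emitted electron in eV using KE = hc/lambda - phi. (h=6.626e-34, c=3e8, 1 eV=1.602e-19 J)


E_photon = hc / lambda
= (6.626e-34)(3e8) / (429.6e-9)
= 4.6271e-19 J
= 2.8883 eV
KE = E_photon - phi
= 2.8883 - 2.34
= 0.5483 eV

0.5483


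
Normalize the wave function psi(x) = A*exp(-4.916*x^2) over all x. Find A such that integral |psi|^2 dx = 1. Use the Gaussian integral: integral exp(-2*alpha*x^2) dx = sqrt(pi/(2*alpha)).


integral |psi|^2 dx = A^2 * sqrt(pi/(2*alpha)) = 1
A^2 = sqrt(2*alpha/pi)
= sqrt(2 * 4.916 / pi)
= 1.769074
A = sqrt(1.769074)
= 1.3301

1.3301


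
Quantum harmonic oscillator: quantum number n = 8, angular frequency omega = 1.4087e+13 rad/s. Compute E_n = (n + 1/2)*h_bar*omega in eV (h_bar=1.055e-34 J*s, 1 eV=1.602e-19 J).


E = (n + 1/2) * h_bar * omega
= (8 + 0.5) * 1.055e-34 * 1.4087e+13
= 8.5 * 1.4862e-21
= 1.2633e-20 J
= 0.0789 eV

0.0789


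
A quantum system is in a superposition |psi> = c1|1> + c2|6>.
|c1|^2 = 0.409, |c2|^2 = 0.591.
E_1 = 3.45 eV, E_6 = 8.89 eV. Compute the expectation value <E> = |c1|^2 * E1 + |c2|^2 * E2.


<E> = |c1|^2 * E1 + |c2|^2 * E2
= 0.409 * 3.45 + 0.591 * 8.89
= 1.411 + 5.254
= 6.665 eV

6.665


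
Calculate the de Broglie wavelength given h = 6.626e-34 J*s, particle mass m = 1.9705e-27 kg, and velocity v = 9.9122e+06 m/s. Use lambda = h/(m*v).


lambda = h / (m * v)
= 6.626e-34 / (1.9705e-27 * 9.9122e+06)
= 6.626e-34 / 1.9532e-20
= 3.3924e-14 m

3.3924e-14


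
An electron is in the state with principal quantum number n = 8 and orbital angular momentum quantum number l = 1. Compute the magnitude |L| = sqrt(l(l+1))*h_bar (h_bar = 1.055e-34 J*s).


L = sqrt(l*(l+1)) * h_bar
= sqrt(1 * 2) * 1.055e-34
= sqrt(2) * 1.055e-34
= 1.4142 * 1.055e-34
= 1.4920e-34 J*s

1.4920e-34


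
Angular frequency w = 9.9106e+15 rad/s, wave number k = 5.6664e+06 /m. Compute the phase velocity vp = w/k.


vp = w / k
= 9.9106e+15 / 5.6664e+06
= 1.7490e+09 m/s

1.7490e+09


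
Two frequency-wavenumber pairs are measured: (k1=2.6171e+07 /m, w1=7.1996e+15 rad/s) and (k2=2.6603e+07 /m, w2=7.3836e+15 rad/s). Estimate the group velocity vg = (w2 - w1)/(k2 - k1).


vg = (w2 - w1) / (k2 - k1)
= (7.3836e+15 - 7.1996e+15) / (2.6603e+07 - 2.6171e+07)
= 1.8400e+14 / 4.3200e+05
= 4.2593e+08 m/s

4.2593e+08


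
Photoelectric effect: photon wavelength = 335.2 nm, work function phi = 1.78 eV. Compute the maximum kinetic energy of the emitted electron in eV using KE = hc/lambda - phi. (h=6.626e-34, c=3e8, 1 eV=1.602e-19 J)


E_photon = hc / lambda
= (6.626e-34)(3e8) / (335.2e-9)
= 5.9302e-19 J
= 3.7017 eV
KE = E_photon - phi
= 3.7017 - 1.78
= 1.9217 eV

1.9217


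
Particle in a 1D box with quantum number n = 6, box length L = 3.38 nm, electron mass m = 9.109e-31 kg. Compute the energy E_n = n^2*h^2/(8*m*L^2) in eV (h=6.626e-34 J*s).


E = n^2 * h^2 / (8 * m * L^2)
= 6^2 * (6.626e-34)^2 / (8 * 9.109e-31 * (3.38e-9)^2)
= 36 * 4.3904e-67 / (8 * 9.109e-31 * 1.1424e-17)
= 1.8985e-19 J
= 1.1851 eV

1.1851


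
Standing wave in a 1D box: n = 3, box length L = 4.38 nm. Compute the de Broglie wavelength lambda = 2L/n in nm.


lambda = 2L / n
= 2 * 4.38 / 3
= 8.76 / 3
= 2.92 nm

2.92


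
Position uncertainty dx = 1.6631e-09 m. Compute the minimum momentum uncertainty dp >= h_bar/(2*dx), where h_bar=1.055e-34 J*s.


dp = h_bar / (2 * dx)
= 1.055e-34 / (2 * 1.6631e-09)
= 1.055e-34 / 3.3262e-09
= 3.1718e-26 kg*m/s

3.1718e-26


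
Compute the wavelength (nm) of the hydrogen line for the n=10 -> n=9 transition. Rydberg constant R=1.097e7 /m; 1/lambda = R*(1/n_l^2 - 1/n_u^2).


1/lambda = R * (1/n_l^2 - 1/n_u^2)
= 1.097e7 * (1/9^2 - 1/10^2)
= 1.097e7 * (0.012346 - 0.01)
= 1.097e7 * 0.002346
= 2.5732e+04 /m
lambda = 1 / 2.5732e+04 = 38861.968 nm

38861.968


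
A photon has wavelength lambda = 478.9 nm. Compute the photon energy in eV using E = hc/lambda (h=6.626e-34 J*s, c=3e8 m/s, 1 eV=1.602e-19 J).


E = hc / lambda
= (6.626e-34)(3e8) / (478.9e-9)
= 1.9878e-25 / 4.7890e-07
= 4.1508e-19 J
Converting to eV: 4.1508e-19 / 1.602e-19
= 2.591 eV

2.591


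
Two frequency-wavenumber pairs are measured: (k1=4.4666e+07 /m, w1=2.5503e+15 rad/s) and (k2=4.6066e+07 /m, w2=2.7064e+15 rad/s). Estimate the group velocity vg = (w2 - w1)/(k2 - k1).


vg = (w2 - w1) / (k2 - k1)
= (2.7064e+15 - 2.5503e+15) / (4.6066e+07 - 4.4666e+07)
= 1.5610e+14 / 1.4000e+06
= 1.1150e+08 m/s

1.1150e+08


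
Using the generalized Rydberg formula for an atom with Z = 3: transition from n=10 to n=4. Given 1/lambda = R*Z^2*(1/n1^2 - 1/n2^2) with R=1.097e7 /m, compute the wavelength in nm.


1/lambda = R * Z^2 * (1/n1^2 - 1/n2^2)
= 1.097e7 * 3^2 * (1/4^2 - 1/10^2)
= 1.097e7 * 9 * (0.0625 - 0.01)
= 5.1833e+06 /m
lambda = 1 / 5.1833e+06
= 192.9264 nm

192.9264


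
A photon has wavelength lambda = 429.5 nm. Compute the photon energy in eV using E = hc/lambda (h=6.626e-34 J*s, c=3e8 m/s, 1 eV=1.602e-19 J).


E = hc / lambda
= (6.626e-34)(3e8) / (429.5e-9)
= 1.9878e-25 / 4.2950e-07
= 4.6282e-19 J
Converting to eV: 4.6282e-19 / 1.602e-19
= 2.889 eV

2.889


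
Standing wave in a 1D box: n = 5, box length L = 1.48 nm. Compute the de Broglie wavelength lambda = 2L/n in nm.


lambda = 2L / n
= 2 * 1.48 / 5
= 2.96 / 5
= 0.592 nm

0.592


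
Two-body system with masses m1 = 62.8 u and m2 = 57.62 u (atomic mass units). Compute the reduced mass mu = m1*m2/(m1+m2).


mu = m1 * m2 / (m1 + m2)
= 62.8 * 57.62 / (62.8 + 57.62)
= 3618.536 / 120.42
= 30.0493 u

30.0493


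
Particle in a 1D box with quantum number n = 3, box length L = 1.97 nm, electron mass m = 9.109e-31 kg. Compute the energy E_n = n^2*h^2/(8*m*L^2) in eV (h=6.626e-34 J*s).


E = n^2 * h^2 / (8 * m * L^2)
= 3^2 * (6.626e-34)^2 / (8 * 9.109e-31 * (1.97e-9)^2)
= 9 * 4.3904e-67 / (8 * 9.109e-31 * 3.8809e-18)
= 1.3972e-19 J
= 0.8721 eV

0.8721


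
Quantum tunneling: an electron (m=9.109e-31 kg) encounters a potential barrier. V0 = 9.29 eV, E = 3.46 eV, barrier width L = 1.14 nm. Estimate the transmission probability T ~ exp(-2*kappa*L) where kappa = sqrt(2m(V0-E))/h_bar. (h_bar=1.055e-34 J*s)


V0 - E = 5.83 eV = 9.3397e-19 J
kappa = sqrt(2 * m * (V0-E)) / h_bar
= sqrt(2 * 9.109e-31 * 9.3397e-19) / 1.055e-34
= 1.2364e+10 /m
2*kappa*L = 2 * 1.2364e+10 * 1.14e-9
= 28.1902
T = exp(-28.1902) = 5.716741e-13

5.716741e-13


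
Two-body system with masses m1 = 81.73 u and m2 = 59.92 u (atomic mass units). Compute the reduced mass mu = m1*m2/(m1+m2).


mu = m1 * m2 / (m1 + m2)
= 81.73 * 59.92 / (81.73 + 59.92)
= 4897.2616 / 141.65
= 34.573 u

34.573


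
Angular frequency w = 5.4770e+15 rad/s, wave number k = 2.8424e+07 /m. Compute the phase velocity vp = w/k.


vp = w / k
= 5.4770e+15 / 2.8424e+07
= 1.9269e+08 m/s

1.9269e+08


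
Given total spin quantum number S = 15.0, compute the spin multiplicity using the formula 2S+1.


Spin multiplicity = 2S + 1
= 2 * 15.0 + 1
= 30.0 + 1
= 31

31


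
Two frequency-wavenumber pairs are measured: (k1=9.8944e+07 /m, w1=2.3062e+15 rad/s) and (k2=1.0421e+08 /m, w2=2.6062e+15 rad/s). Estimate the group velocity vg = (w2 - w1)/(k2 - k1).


vg = (w2 - w1) / (k2 - k1)
= (2.6062e+15 - 2.3062e+15) / (1.0421e+08 - 9.8944e+07)
= 3.0000e+14 / 5.2660e+06
= 5.6969e+07 m/s

5.6969e+07


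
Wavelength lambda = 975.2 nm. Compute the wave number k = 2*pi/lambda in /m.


k = 2 * pi / lambda
= 6.2832 / (975.2e-9)
= 6.2832 / 9.7520e-07
= 6.4430e+06 /m

6.4430e+06


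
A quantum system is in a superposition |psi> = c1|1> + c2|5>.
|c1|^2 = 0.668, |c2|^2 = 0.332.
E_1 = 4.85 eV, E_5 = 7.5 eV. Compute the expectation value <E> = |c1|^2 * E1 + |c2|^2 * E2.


<E> = |c1|^2 * E1 + |c2|^2 * E2
= 0.668 * 4.85 + 0.332 * 7.5
= 3.2398 + 2.49
= 5.7298 eV

5.7298


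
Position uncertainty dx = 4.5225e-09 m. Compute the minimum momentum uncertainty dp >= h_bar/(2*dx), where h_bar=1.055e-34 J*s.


dp = h_bar / (2 * dx)
= 1.055e-34 / (2 * 4.5225e-09)
= 1.055e-34 / 9.0450e-09
= 1.1664e-26 kg*m/s

1.1664e-26


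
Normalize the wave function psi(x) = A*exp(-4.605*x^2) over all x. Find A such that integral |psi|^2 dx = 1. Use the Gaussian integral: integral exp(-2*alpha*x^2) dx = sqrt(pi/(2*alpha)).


integral |psi|^2 dx = A^2 * sqrt(pi/(2*alpha)) = 1
A^2 = sqrt(2*alpha/pi)
= sqrt(2 * 4.605 / pi)
= 1.712202
A = sqrt(1.712202)
= 1.3085

1.3085


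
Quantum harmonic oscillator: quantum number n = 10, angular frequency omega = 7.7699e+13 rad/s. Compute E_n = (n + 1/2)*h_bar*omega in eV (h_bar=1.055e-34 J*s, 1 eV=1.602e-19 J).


E = (n + 1/2) * h_bar * omega
= (10 + 0.5) * 1.055e-34 * 7.7699e+13
= 10.5 * 8.1972e-21
= 8.6071e-20 J
= 0.5373 eV

0.5373


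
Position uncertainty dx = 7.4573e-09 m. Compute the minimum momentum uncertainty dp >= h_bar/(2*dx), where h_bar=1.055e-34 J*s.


dp = h_bar / (2 * dx)
= 1.055e-34 / (2 * 7.4573e-09)
= 1.055e-34 / 1.4915e-08
= 7.0736e-27 kg*m/s

7.0736e-27


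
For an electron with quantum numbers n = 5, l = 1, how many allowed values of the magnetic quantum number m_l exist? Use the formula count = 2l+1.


m_l ranges from -l to +l in integer steps
So m_l goes from -1 to +1
Count = 2l + 1 = 2*1 + 1
= 3

3


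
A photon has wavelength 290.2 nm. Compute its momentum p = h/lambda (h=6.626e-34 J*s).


p = h / lambda
= 6.626e-34 / (290.2e-9)
= 6.626e-34 / 2.9020e-07
= 2.2833e-27 kg*m/s

2.2833e-27


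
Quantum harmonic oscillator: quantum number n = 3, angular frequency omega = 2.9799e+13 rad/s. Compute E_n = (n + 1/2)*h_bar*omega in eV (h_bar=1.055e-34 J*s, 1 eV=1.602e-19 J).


E = (n + 1/2) * h_bar * omega
= (3 + 0.5) * 1.055e-34 * 2.9799e+13
= 3.5 * 3.1438e-21
= 1.1003e-20 J
= 0.0687 eV

0.0687


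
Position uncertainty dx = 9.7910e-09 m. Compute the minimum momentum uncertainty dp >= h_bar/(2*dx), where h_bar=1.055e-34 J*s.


dp = h_bar / (2 * dx)
= 1.055e-34 / (2 * 9.7910e-09)
= 1.055e-34 / 1.9582e-08
= 5.3876e-27 kg*m/s

5.3876e-27


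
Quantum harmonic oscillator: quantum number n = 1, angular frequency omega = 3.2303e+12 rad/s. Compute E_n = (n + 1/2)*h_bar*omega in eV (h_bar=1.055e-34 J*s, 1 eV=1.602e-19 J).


E = (n + 1/2) * h_bar * omega
= (1 + 0.5) * 1.055e-34 * 3.2303e+12
= 1.5 * 3.4080e-22
= 5.1119e-22 J
= 0.0032 eV

0.0032


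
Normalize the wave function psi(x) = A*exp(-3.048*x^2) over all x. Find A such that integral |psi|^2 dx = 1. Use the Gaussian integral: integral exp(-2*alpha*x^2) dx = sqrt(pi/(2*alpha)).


integral |psi|^2 dx = A^2 * sqrt(pi/(2*alpha)) = 1
A^2 = sqrt(2*alpha/pi)
= sqrt(2 * 3.048 / pi)
= 1.392989
A = sqrt(1.392989)
= 1.1802

1.1802


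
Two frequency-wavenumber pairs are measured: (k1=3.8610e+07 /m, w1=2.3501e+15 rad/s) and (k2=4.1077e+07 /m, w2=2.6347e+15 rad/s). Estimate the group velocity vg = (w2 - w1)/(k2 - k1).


vg = (w2 - w1) / (k2 - k1)
= (2.6347e+15 - 2.3501e+15) / (4.1077e+07 - 3.8610e+07)
= 2.8460e+14 / 2.4670e+06
= 1.1536e+08 m/s

1.1536e+08


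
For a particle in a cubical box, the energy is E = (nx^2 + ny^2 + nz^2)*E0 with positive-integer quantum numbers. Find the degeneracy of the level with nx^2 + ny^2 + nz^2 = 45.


Enumerate all (nx, ny, nz) with nx^2 + ny^2 + nz^2 = 45:
(2,4,5)
(2,5,4)
(4,2,5)
(4,5,2)
(5,2,4)
(5,4,2)
Total degeneracy = 6

6


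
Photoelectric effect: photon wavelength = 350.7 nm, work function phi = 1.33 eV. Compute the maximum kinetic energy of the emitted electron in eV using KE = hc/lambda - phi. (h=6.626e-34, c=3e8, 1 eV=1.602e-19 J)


E_photon = hc / lambda
= (6.626e-34)(3e8) / (350.7e-9)
= 5.6681e-19 J
= 3.5381 eV
KE = E_photon - phi
= 3.5381 - 1.33
= 2.2081 eV

2.2081


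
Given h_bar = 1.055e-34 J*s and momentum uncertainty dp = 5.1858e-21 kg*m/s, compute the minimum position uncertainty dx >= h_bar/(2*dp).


dx = h_bar / (2 * dp)
= 1.055e-34 / (2 * 5.1858e-21)
= 1.055e-34 / 1.0372e-20
= 1.0172e-14 m

1.0172e-14


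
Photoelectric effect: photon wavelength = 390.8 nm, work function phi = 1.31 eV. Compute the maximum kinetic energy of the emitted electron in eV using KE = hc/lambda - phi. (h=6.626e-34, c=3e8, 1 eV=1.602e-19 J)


E_photon = hc / lambda
= (6.626e-34)(3e8) / (390.8e-9)
= 5.0865e-19 J
= 3.1751 eV
KE = E_photon - phi
= 3.1751 - 1.31
= 1.8651 eV

1.8651


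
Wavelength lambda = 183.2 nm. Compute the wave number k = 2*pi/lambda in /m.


k = 2 * pi / lambda
= 6.2832 / (183.2e-9)
= 6.2832 / 1.8320e-07
= 3.4297e+07 /m

3.4297e+07


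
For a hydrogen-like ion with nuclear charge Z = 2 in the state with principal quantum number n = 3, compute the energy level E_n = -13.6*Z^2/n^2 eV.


E_n = -13.6 * Z^2 / n^2
= -13.6 * 2^2 / 3^2
= -13.6 * 4 / 9
= -6.0444 eV

-6.0444


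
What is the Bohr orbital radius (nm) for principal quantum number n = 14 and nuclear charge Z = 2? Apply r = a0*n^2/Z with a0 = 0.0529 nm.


r = a0 * n^2 / Z
= 0.0529 * 14^2 / 2
= 0.0529 * 196 / 2
= 5.1842 nm

5.1842


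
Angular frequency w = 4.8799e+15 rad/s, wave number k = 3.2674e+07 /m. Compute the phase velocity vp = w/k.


vp = w / k
= 4.8799e+15 / 3.2674e+07
= 1.4935e+08 m/s

1.4935e+08


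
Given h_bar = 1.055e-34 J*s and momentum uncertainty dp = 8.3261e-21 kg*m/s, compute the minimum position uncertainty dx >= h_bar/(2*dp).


dx = h_bar / (2 * dp)
= 1.055e-34 / (2 * 8.3261e-21)
= 1.055e-34 / 1.6652e-20
= 6.3355e-15 m

6.3355e-15


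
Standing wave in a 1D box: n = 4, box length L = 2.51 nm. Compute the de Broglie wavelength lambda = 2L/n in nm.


lambda = 2L / n
= 2 * 2.51 / 4
= 5.02 / 4
= 1.255 nm

1.255


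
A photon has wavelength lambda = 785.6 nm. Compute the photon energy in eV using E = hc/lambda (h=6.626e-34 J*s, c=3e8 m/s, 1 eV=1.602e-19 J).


E = hc / lambda
= (6.626e-34)(3e8) / (785.6e-9)
= 1.9878e-25 / 7.8560e-07
= 2.5303e-19 J
Converting to eV: 2.5303e-19 / 1.602e-19
= 1.5795 eV

1.5795


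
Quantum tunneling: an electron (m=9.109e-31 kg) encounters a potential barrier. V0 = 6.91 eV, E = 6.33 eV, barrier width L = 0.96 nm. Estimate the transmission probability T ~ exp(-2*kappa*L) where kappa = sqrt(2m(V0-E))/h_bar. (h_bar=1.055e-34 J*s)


V0 - E = 0.58 eV = 9.2916e-20 J
kappa = sqrt(2 * m * (V0-E)) / h_bar
= sqrt(2 * 9.109e-31 * 9.2916e-20) / 1.055e-34
= 3.8998e+09 /m
2*kappa*L = 2 * 3.8998e+09 * 0.96e-9
= 7.4876
T = exp(-7.4876) = 5.599686e-04

5.599686e-04


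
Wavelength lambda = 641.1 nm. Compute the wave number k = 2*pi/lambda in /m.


k = 2 * pi / lambda
= 6.2832 / (641.1e-9)
= 6.2832 / 6.4110e-07
= 9.8006e+06 /m

9.8006e+06


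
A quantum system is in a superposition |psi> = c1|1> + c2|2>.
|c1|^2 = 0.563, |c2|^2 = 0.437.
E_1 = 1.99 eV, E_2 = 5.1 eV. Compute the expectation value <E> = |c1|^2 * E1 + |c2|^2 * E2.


<E> = |c1|^2 * E1 + |c2|^2 * E2
= 0.563 * 1.99 + 0.437 * 5.1
= 1.1204 + 2.2287
= 3.3491 eV

3.3491


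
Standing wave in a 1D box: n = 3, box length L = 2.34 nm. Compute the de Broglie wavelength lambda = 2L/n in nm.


lambda = 2L / n
= 2 * 2.34 / 3
= 4.68 / 3
= 1.56 nm

1.56


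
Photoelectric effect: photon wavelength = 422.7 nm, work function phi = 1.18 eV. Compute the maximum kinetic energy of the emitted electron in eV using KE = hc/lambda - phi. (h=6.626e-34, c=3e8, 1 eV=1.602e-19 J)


E_photon = hc / lambda
= (6.626e-34)(3e8) / (422.7e-9)
= 4.7026e-19 J
= 2.9355 eV
KE = E_photon - phi
= 2.9355 - 1.18
= 1.7555 eV

1.7555


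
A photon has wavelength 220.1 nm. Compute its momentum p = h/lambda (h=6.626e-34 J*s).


p = h / lambda
= 6.626e-34 / (220.1e-9)
= 6.626e-34 / 2.2010e-07
= 3.0104e-27 kg*m/s

3.0104e-27


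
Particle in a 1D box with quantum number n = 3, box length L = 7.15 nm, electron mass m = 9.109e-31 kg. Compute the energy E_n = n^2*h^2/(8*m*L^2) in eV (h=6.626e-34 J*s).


E = n^2 * h^2 / (8 * m * L^2)
= 3^2 * (6.626e-34)^2 / (8 * 9.109e-31 * (7.15e-9)^2)
= 9 * 4.3904e-67 / (8 * 9.109e-31 * 5.1123e-17)
= 1.0607e-20 J
= 0.0662 eV

0.0662


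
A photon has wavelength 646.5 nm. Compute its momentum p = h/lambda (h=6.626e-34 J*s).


p = h / lambda
= 6.626e-34 / (646.5e-9)
= 6.626e-34 / 6.4650e-07
= 1.0249e-27 kg*m/s

1.0249e-27


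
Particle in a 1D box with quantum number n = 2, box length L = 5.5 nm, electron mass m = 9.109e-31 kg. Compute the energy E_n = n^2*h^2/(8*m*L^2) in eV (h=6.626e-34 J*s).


E = n^2 * h^2 / (8 * m * L^2)
= 2^2 * (6.626e-34)^2 / (8 * 9.109e-31 * (5.5e-9)^2)
= 4 * 4.3904e-67 / (8 * 9.109e-31 * 3.0250e-17)
= 7.9667e-21 J
= 0.0497 eV

0.0497


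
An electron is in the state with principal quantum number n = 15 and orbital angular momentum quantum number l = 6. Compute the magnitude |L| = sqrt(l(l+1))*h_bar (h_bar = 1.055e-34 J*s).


L = sqrt(l*(l+1)) * h_bar
= sqrt(6 * 7) * 1.055e-34
= sqrt(42) * 1.055e-34
= 6.4807 * 1.055e-34
= 6.8372e-34 J*s

6.8372e-34


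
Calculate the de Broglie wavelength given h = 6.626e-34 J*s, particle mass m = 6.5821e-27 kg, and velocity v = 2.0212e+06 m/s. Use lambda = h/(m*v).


lambda = h / (m * v)
= 6.626e-34 / (6.5821e-27 * 2.0212e+06)
= 6.626e-34 / 1.3304e-20
= 4.9806e-14 m

4.9806e-14


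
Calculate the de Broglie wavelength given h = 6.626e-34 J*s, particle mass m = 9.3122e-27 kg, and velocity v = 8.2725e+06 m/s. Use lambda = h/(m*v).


lambda = h / (m * v)
= 6.626e-34 / (9.3122e-27 * 8.2725e+06)
= 6.626e-34 / 7.7035e-20
= 8.6013e-15 m

8.6013e-15


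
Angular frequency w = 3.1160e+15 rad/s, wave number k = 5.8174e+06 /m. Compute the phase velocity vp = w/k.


vp = w / k
= 3.1160e+15 / 5.8174e+06
= 5.3563e+08 m/s

5.3563e+08


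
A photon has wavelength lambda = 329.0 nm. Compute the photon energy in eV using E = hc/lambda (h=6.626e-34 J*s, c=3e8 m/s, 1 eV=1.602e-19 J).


E = hc / lambda
= (6.626e-34)(3e8) / (329.0e-9)
= 1.9878e-25 / 3.2900e-07
= 6.0419e-19 J
Converting to eV: 6.0419e-19 / 1.602e-19
= 3.7715 eV

3.7715


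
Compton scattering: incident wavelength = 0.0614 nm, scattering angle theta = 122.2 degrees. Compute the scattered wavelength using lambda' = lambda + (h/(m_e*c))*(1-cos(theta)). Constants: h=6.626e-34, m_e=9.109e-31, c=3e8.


Compton wavelength: h/(m_e*c) = 2.4247e-12 m
d_lambda = 2.4247e-12 * (1 - cos(122.2 deg))
= 2.4247e-12 * 1.532876
= 3.7168e-12 m = 0.003717 nm
lambda' = 0.0614 + 0.003717
= 0.065117 nm

0.065117


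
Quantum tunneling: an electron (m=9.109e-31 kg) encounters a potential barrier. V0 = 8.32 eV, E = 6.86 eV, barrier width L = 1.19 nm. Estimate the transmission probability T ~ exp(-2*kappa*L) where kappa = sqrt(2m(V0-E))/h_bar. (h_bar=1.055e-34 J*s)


V0 - E = 1.46 eV = 2.3389e-19 J
kappa = sqrt(2 * m * (V0-E)) / h_bar
= sqrt(2 * 9.109e-31 * 2.3389e-19) / 1.055e-34
= 6.1874e+09 /m
2*kappa*L = 2 * 6.1874e+09 * 1.19e-9
= 14.7259
T = exp(-14.7259) = 4.023582e-07

4.023582e-07


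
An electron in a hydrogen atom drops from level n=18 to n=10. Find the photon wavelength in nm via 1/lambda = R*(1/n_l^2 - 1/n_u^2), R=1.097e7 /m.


1/lambda = R * (1/n_l^2 - 1/n_u^2)
= 1.097e7 * (1/10^2 - 1/18^2)
= 1.097e7 * (0.01 - 0.003086)
= 1.097e7 * 0.006914
= 7.5842e+04 /m
lambda = 1 / 7.5842e+04 = 13185.3106 nm

13185.3106


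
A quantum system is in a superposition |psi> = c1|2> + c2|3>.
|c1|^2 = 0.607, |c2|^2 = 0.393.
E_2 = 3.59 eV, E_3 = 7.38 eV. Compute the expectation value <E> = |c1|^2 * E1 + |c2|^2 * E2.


<E> = |c1|^2 * E1 + |c2|^2 * E2
= 0.607 * 3.59 + 0.393 * 7.38
= 2.1791 + 2.9003
= 5.0795 eV

5.0795


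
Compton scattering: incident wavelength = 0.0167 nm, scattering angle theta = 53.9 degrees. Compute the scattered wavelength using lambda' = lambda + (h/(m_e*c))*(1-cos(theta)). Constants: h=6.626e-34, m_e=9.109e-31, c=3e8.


Compton wavelength: h/(m_e*c) = 2.4247e-12 m
d_lambda = 2.4247e-12 * (1 - cos(53.9 deg))
= 2.4247e-12 * 0.410804
= 9.9608e-13 m = 0.000996 nm
lambda' = 0.0167 + 0.000996
= 0.017696 nm

0.017696


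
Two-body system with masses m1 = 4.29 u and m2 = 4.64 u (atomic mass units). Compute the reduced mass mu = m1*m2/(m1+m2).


mu = m1 * m2 / (m1 + m2)
= 4.29 * 4.64 / (4.29 + 4.64)
= 19.9056 / 8.93
= 2.2291 u

2.2291


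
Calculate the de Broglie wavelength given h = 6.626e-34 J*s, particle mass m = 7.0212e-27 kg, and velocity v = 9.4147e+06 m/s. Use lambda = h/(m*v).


lambda = h / (m * v)
= 6.626e-34 / (7.0212e-27 * 9.4147e+06)
= 6.626e-34 / 6.6102e-20
= 1.0024e-14 m

1.0024e-14


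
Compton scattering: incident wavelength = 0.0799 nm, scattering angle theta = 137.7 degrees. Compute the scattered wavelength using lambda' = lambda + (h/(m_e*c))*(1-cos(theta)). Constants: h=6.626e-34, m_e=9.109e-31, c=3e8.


Compton wavelength: h/(m_e*c) = 2.4247e-12 m
d_lambda = 2.4247e-12 * (1 - cos(137.7 deg))
= 2.4247e-12 * 1.739631
= 4.2181e-12 m = 0.004218 nm
lambda' = 0.0799 + 0.004218
= 0.084118 nm

0.084118


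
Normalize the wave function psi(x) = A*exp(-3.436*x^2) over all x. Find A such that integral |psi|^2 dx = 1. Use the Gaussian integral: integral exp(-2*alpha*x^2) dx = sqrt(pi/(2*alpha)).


integral |psi|^2 dx = A^2 * sqrt(pi/(2*alpha)) = 1
A^2 = sqrt(2*alpha/pi)
= sqrt(2 * 3.436 / pi)
= 1.478995
A = sqrt(1.478995)
= 1.2161

1.2161


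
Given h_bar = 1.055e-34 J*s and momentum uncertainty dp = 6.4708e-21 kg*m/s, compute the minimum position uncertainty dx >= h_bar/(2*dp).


dx = h_bar / (2 * dp)
= 1.055e-34 / (2 * 6.4708e-21)
= 1.055e-34 / 1.2942e-20
= 8.1520e-15 m

8.1520e-15


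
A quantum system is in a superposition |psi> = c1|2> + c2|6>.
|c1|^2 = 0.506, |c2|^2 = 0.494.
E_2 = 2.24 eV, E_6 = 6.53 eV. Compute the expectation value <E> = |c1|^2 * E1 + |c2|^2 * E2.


<E> = |c1|^2 * E1 + |c2|^2 * E2
= 0.506 * 2.24 + 0.494 * 6.53
= 1.1334 + 3.2258
= 4.3593 eV

4.3593


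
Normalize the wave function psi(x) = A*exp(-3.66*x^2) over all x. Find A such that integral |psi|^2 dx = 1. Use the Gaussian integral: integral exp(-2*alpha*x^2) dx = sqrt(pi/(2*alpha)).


integral |psi|^2 dx = A^2 * sqrt(pi/(2*alpha)) = 1
A^2 = sqrt(2*alpha/pi)
= sqrt(2 * 3.66 / pi)
= 1.526443
A = sqrt(1.526443)
= 1.2355

1.2355


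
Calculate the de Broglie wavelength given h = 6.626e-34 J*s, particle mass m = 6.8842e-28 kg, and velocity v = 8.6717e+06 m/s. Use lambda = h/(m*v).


lambda = h / (m * v)
= 6.626e-34 / (6.8842e-28 * 8.6717e+06)
= 6.626e-34 / 5.9698e-21
= 1.1099e-13 m

1.1099e-13


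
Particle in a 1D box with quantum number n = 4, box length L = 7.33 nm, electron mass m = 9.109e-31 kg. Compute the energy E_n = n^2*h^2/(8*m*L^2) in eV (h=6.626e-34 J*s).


E = n^2 * h^2 / (8 * m * L^2)
= 4^2 * (6.626e-34)^2 / (8 * 9.109e-31 * (7.33e-9)^2)
= 16 * 4.3904e-67 / (8 * 9.109e-31 * 5.3729e-17)
= 1.7941e-20 J
= 0.112 eV

0.112


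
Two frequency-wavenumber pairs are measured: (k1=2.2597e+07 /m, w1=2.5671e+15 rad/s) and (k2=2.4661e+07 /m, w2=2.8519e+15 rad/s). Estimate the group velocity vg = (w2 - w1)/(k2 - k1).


vg = (w2 - w1) / (k2 - k1)
= (2.8519e+15 - 2.5671e+15) / (2.4661e+07 - 2.2597e+07)
= 2.8480e+14 / 2.0640e+06
= 1.3798e+08 m/s

1.3798e+08


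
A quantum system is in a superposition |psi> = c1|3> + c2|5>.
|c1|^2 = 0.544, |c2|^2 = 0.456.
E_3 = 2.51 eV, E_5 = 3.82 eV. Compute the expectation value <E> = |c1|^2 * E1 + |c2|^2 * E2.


<E> = |c1|^2 * E1 + |c2|^2 * E2
= 0.544 * 2.51 + 0.456 * 3.82
= 1.3654 + 1.7419
= 3.1074 eV

3.1074


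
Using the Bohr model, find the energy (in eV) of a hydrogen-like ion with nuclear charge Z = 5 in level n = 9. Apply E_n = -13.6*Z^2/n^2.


E_n = -13.6 * Z^2 / n^2
= -13.6 * 5^2 / 9^2
= -13.6 * 25 / 81
= -4.1975 eV

-4.1975


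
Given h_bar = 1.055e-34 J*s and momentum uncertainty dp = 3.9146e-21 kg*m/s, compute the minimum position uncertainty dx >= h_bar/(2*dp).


dx = h_bar / (2 * dp)
= 1.055e-34 / (2 * 3.9146e-21)
= 1.055e-34 / 7.8292e-21
= 1.3475e-14 m

1.3475e-14


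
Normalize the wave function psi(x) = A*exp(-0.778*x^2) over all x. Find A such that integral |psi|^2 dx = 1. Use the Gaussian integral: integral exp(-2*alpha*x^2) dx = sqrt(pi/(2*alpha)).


integral |psi|^2 dx = A^2 * sqrt(pi/(2*alpha)) = 1
A^2 = sqrt(2*alpha/pi)
= sqrt(2 * 0.778 / pi)
= 0.703769
A = sqrt(0.703769)
= 0.8389

0.8389


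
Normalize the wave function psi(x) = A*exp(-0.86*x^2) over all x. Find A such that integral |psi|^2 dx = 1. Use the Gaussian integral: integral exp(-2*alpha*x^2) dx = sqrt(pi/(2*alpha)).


integral |psi|^2 dx = A^2 * sqrt(pi/(2*alpha)) = 1
A^2 = sqrt(2*alpha/pi)
= sqrt(2 * 0.86 / pi)
= 0.739928
A = sqrt(0.739928)
= 0.8602

0.8602


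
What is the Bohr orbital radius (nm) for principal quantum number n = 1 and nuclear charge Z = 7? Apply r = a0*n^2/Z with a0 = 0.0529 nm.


r = a0 * n^2 / Z
= 0.0529 * 1^2 / 7
= 0.0529 * 1 / 7
= 0.0076 nm

0.0076


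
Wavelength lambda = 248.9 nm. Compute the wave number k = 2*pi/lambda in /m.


k = 2 * pi / lambda
= 6.2832 / (248.9e-9)
= 6.2832 / 2.4890e-07
= 2.5244e+07 /m

2.5244e+07


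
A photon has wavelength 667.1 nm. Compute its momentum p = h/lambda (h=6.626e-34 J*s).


p = h / lambda
= 6.626e-34 / (667.1e-9)
= 6.626e-34 / 6.6710e-07
= 9.9325e-28 kg*m/s

9.9325e-28


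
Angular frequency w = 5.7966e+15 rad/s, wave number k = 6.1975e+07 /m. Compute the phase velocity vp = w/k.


vp = w / k
= 5.7966e+15 / 6.1975e+07
= 9.3531e+07 m/s

9.3531e+07


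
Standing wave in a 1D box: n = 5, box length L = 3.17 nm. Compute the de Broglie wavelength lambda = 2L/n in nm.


lambda = 2L / n
= 2 * 3.17 / 5
= 6.34 / 5
= 1.268 nm

1.268


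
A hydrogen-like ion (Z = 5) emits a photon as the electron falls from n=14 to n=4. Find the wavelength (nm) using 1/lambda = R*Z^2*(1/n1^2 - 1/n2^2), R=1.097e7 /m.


1/lambda = R * Z^2 * (1/n1^2 - 1/n2^2)
= 1.097e7 * 5^2 * (1/4^2 - 1/14^2)
= 1.097e7 * 25 * (0.0625 - 0.005102)
= 1.5741e+07 /m
lambda = 1 / 1.5741e+07
= 63.5268 nm

63.5268


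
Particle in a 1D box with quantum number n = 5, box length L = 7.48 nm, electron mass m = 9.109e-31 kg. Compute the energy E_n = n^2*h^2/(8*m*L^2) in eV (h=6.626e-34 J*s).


E = n^2 * h^2 / (8 * m * L^2)
= 5^2 * (6.626e-34)^2 / (8 * 9.109e-31 * (7.48e-9)^2)
= 25 * 4.3904e-67 / (8 * 9.109e-31 * 5.5950e-17)
= 2.6920e-20 J
= 0.168 eV

0.168


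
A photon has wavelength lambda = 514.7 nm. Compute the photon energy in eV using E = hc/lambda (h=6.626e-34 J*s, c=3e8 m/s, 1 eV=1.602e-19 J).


E = hc / lambda
= (6.626e-34)(3e8) / (514.7e-9)
= 1.9878e-25 / 5.1470e-07
= 3.8621e-19 J
Converting to eV: 3.8621e-19 / 1.602e-19
= 2.4108 eV

2.4108


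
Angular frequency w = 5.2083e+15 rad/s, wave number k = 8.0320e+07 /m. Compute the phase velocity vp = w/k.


vp = w / k
= 5.2083e+15 / 8.0320e+07
= 6.4844e+07 m/s

6.4844e+07


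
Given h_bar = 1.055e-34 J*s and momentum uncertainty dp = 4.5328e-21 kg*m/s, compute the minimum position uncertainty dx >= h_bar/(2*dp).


dx = h_bar / (2 * dp)
= 1.055e-34 / (2 * 4.5328e-21)
= 1.055e-34 / 9.0656e-21
= 1.1637e-14 m

1.1637e-14


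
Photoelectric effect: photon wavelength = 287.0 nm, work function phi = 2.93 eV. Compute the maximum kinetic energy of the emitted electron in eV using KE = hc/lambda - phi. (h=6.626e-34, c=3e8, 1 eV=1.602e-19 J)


E_photon = hc / lambda
= (6.626e-34)(3e8) / (287.0e-9)
= 6.9261e-19 J
= 4.3234 eV
KE = E_photon - phi
= 4.3234 - 2.93
= 1.3934 eV

1.3934


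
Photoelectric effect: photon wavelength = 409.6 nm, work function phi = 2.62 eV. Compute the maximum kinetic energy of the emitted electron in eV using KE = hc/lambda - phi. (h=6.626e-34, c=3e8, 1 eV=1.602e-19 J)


E_photon = hc / lambda
= (6.626e-34)(3e8) / (409.6e-9)
= 4.8530e-19 J
= 3.0294 eV
KE = E_photon - phi
= 3.0294 - 2.62
= 0.4094 eV

0.4094


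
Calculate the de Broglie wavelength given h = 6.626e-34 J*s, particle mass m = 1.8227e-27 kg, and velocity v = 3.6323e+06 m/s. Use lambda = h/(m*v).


lambda = h / (m * v)
= 6.626e-34 / (1.8227e-27 * 3.6323e+06)
= 6.626e-34 / 6.6206e-21
= 1.0008e-13 m

1.0008e-13


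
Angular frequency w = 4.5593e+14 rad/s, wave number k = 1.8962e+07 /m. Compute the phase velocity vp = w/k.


vp = w / k
= 4.5593e+14 / 1.8962e+07
= 2.4044e+07 m/s

2.4044e+07


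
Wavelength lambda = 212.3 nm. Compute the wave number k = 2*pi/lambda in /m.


k = 2 * pi / lambda
= 6.2832 / (212.3e-9)
= 6.2832 / 2.1230e-07
= 2.9596e+07 /m

2.9596e+07


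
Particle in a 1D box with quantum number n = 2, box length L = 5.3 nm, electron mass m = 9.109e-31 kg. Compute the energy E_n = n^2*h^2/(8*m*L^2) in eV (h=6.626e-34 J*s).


E = n^2 * h^2 / (8 * m * L^2)
= 2^2 * (6.626e-34)^2 / (8 * 9.109e-31 * (5.3e-9)^2)
= 4 * 4.3904e-67 / (8 * 9.109e-31 * 2.8090e-17)
= 8.5793e-21 J
= 0.0536 eV

0.0536


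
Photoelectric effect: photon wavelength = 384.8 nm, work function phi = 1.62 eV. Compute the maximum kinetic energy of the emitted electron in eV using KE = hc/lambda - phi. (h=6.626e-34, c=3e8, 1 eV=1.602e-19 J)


E_photon = hc / lambda
= (6.626e-34)(3e8) / (384.8e-9)
= 5.1658e-19 J
= 3.2246 eV
KE = E_photon - phi
= 3.2246 - 1.62
= 1.6046 eV

1.6046


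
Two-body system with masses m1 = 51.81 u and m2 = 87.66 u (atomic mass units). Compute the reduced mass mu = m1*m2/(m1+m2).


mu = m1 * m2 / (m1 + m2)
= 51.81 * 87.66 / (51.81 + 87.66)
= 4541.6646 / 139.47
= 32.5637 u

32.5637


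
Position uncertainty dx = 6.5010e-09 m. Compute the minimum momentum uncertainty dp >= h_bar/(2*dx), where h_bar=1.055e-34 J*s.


dp = h_bar / (2 * dx)
= 1.055e-34 / (2 * 6.5010e-09)
= 1.055e-34 / 1.3002e-08
= 8.1141e-27 kg*m/s

8.1141e-27


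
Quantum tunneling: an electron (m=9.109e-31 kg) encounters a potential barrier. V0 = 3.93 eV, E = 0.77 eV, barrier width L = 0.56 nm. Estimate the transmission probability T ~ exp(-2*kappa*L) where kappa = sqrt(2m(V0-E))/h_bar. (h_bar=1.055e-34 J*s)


V0 - E = 3.16 eV = 5.0623e-19 J
kappa = sqrt(2 * m * (V0-E)) / h_bar
= sqrt(2 * 9.109e-31 * 5.0623e-19) / 1.055e-34
= 9.1028e+09 /m
2*kappa*L = 2 * 9.1028e+09 * 0.56e-9
= 10.1951
T = exp(-10.1951) = 3.735358e-05

3.735358e-05


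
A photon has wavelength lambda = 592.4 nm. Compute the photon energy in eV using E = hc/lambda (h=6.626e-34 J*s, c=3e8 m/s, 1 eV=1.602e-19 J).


E = hc / lambda
= (6.626e-34)(3e8) / (592.4e-9)
= 1.9878e-25 / 5.9240e-07
= 3.3555e-19 J
Converting to eV: 3.3555e-19 / 1.602e-19
= 2.0946 eV

2.0946


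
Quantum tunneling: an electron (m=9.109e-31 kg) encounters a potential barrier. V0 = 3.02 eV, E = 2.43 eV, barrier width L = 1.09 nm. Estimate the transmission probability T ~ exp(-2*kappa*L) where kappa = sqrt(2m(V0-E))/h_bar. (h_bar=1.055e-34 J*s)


V0 - E = 0.59 eV = 9.4518e-20 J
kappa = sqrt(2 * m * (V0-E)) / h_bar
= sqrt(2 * 9.109e-31 * 9.4518e-20) / 1.055e-34
= 3.9333e+09 /m
2*kappa*L = 2 * 3.9333e+09 * 1.09e-9
= 8.5746
T = exp(-8.5746) = 1.888503e-04

1.888503e-04


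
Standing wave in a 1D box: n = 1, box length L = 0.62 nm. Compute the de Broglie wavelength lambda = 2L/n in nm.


lambda = 2L / n
= 2 * 0.62 / 1
= 1.24 / 1
= 1.24 nm

1.24


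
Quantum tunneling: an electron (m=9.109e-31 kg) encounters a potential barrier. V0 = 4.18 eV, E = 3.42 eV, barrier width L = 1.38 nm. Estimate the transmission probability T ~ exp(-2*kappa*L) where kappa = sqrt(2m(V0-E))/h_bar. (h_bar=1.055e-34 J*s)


V0 - E = 0.76 eV = 1.2175e-19 J
kappa = sqrt(2 * m * (V0-E)) / h_bar
= sqrt(2 * 9.109e-31 * 1.2175e-19) / 1.055e-34
= 4.4641e+09 /m
2*kappa*L = 2 * 4.4641e+09 * 1.38e-9
= 12.321
T = exp(-12.321) = 4.457273e-06

4.457273e-06


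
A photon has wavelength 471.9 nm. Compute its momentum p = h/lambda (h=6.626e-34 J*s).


p = h / lambda
= 6.626e-34 / (471.9e-9)
= 6.626e-34 / 4.7190e-07
= 1.4041e-27 kg*m/s

1.4041e-27


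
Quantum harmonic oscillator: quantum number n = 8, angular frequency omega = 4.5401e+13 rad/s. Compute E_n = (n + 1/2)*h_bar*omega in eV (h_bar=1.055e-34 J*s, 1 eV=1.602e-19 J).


E = (n + 1/2) * h_bar * omega
= (8 + 0.5) * 1.055e-34 * 4.5401e+13
= 8.5 * 4.7898e-21
= 4.0713e-20 J
= 0.2541 eV

0.2541


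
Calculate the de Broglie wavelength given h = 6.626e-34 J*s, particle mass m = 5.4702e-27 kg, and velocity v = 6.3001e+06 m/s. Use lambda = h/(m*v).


lambda = h / (m * v)
= 6.626e-34 / (5.4702e-27 * 6.3001e+06)
= 6.626e-34 / 3.4463e-20
= 1.9227e-14 m

1.9227e-14


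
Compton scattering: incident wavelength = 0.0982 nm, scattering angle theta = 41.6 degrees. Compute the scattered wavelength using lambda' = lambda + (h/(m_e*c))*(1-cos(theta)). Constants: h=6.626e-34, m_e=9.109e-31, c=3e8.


Compton wavelength: h/(m_e*c) = 2.4247e-12 m
d_lambda = 2.4247e-12 * (1 - cos(41.6 deg))
= 2.4247e-12 * 0.252202
= 6.1152e-13 m = 0.000612 nm
lambda' = 0.0982 + 0.000612
= 0.098812 nm

0.098812


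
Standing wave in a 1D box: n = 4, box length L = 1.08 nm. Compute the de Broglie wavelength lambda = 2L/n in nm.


lambda = 2L / n
= 2 * 1.08 / 4
= 2.16 / 4
= 0.54 nm

0.54


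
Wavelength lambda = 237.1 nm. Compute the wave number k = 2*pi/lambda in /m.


k = 2 * pi / lambda
= 6.2832 / (237.1e-9)
= 6.2832 / 2.3710e-07
= 2.6500e+07 /m

2.6500e+07


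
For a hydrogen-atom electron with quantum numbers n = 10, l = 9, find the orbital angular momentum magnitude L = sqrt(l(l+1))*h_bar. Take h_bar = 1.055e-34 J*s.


L = sqrt(l*(l+1)) * h_bar
= sqrt(9 * 10) * 1.055e-34
= sqrt(90) * 1.055e-34
= 9.4868 * 1.055e-34
= 1.0009e-33 J*s

1.0009e-33
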